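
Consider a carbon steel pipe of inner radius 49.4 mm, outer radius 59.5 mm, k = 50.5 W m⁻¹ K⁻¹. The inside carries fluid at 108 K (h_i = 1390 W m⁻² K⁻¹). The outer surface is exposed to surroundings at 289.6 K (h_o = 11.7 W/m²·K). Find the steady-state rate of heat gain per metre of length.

Q' = 784 W/m

Resistance network (inner→outer):
  R'_conv,in = 1/(2πr h) = 1/(2π·0.0494·1390) = 0.002318 m·K/W
  R'_carbon steel = ln(0.0595/0.0494)/(2πk) = 0.1860/(2π·50.5) = 5.863×10^-4 m·K/W
  R'_conv,out = 1/(2πr h) = 1/(2π·0.0595·11.7) = 0.2286 m·K/W
ΣR = 0.002318 + 5.863×10^-4 + 0.2286 = 0.2315 m·K/W
Q' = ΔT/ΣR = (108 K − 289.6 K)/0.2315 = -784 W/m
(Negative Q' ⇒ heat flows inward; heat gain = 784 W/m.)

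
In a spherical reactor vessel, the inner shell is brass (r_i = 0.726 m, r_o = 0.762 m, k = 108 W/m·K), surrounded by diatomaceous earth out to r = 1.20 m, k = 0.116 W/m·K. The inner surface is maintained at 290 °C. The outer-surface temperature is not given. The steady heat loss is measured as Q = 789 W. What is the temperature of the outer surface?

T_out = 30.7 °C

Sum the resistances:
  R_brass = (1/0.726 − 1/0.762)/(4πk) = 0.06507/(4π·108) = 4.795×10^-5 K/W
  R_diatomaceous earth = (1/0.762 − 1/1.20)/(4πk) = 0.4790/(4π·0.116) = 0.3286 K/W
ΣR = 0.3286 K/W
ΔT = Q·ΣR = 789 × 0.3286 = 259.3 K
Heat flows outward, so T_out = T_in − ΔT = 290 − 259.3 = 30.7 °C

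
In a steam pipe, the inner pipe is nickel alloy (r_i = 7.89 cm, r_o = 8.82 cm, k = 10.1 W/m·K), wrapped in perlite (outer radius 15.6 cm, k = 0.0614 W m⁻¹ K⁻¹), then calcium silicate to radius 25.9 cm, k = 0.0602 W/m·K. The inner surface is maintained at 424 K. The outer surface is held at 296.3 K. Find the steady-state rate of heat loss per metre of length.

Treat each layer as a resistance in series:
  R'_nickel alloy = ln(0.0882/0.0789)/(2πk) = 0.1114/(2π·10.1) = 0.001756 m·K/W
  R'_perlite = ln(0.156/0.0882)/(2πk) = 0.5702/(2π·0.0614) = 1.478 m·K/W
  R'_calcium silicate = ln(0.259/0.156)/(2πk) = 0.5070/(2π·0.0602) = 1.340 m·K/W
ΣR = 0.001756 + 1.478 + 1.340 = 2.820 m·K/W
Q' = ΔT/ΣR = (424 K − 296.3 K)/2.820 = 45.3 W/m

Q' = 45.3 W/m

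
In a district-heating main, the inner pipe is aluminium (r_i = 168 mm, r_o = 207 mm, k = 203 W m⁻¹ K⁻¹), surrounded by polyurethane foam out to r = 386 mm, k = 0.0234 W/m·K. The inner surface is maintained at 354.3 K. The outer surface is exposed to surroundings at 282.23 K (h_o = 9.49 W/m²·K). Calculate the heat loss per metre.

Q' = 16.8 W/m

Series thermal resistances, inner to outer:
  R'_aluminium = ln(0.207/0.168)/(2πk) = 0.2088/(2π·203) = 1.637×10^-4 m·K/W
  R'_polyurethane foam = ln(0.386/0.207)/(2πk) = 0.6231/(2π·0.0234) = 4.238 m·K/W
  R'_conv,out = 1/(2πr h) = 1/(2π·0.386·9.49) = 0.04345 m·K/W
ΣR = 1.637×10^-4 + 4.238 + 0.04345 = 4.282 m·K/W
Q' = ΔT/ΣR = (354.3 K − 282.23 K)/4.282 = 16.8 W/m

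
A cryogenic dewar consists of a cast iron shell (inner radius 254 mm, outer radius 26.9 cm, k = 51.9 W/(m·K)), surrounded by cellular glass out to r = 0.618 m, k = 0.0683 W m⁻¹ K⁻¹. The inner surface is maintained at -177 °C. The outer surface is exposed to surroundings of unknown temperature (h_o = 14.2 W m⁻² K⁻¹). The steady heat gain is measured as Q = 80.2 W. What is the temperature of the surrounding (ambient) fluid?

T_out = 20.4 °C

Sum the resistances:
  R_cast iron = (1/0.254 − 1/0.269)/(4πk) = 0.2195/(4π·51.9) = 3.366×10^-4 K/W
  R_cellular glass = (1/0.269 − 1/0.618)/(4πk) = 2.099/(4π·0.0683) = 2.446 K/W
  R_conv,out = 1/(4πr²h) = 1/(4π·0.618²·14.2) = 0.01467 K/W
ΣR = 2.461 K/W
ΔT = Q·ΣR = 80.2 × 2.461 = 197.4 K
Heat flows inward, so T_out = T_in + ΔT = -177 + 197.4 = 20.4 °C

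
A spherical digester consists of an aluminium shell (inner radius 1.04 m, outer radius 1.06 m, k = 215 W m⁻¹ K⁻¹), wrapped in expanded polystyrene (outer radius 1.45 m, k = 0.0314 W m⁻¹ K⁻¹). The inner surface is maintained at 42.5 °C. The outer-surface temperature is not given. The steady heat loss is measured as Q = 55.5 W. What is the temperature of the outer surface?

T_out = 6.81 °C

Series resistances:
  R_aluminium = (1/1.04 − 1/1.06)/(4πk) = 0.01814/(4π·215) = 6.715×10^-6 K/W
  R_expanded polystyrene = (1/1.06 − 1/1.45)/(4πk) = 0.2537/(4π·0.0314) = 0.6431 K/W
ΣR = 0.6431 K/W
ΔT = Q·ΣR = 55.5 × 0.6431 = 35.69 K
Heat flows outward, so T_out = T_in − ΔT = 42.5 − 35.69 = 6.81 °C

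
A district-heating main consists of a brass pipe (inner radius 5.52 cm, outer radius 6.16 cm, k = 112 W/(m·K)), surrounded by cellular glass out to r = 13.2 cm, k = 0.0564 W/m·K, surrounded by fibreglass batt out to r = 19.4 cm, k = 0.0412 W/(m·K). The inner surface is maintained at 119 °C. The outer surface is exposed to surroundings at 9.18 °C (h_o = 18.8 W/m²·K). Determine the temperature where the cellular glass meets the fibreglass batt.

T = 54.8 °C

Treat each layer as a resistance in series:
  R'_brass = ln(0.0616/0.0552)/(2πk) = 0.1097/(2π·112) = 1.559×10^-4 m·K/W
  R'_cellular glass = ln(0.132/0.0616)/(2πk) = 0.7621/(2π·0.0564) = 2.151 m·K/W
  R'_fibreglass batt = ln(0.194/0.132)/(2πk) = 0.3851/(2π·0.0412) = 1.487 m·K/W
  R'_conv,out = 1/(2πr h) = 1/(2π·0.194·18.8) = 0.04364 m·K/W
ΣR = 1.559×10^-4 + 2.151 + 1.487 + 0.04364 = 3.682 m·K/W
Q' = ΔT/ΣR = (119 °C − 9.18 °C)/3.682 = 29.83 W/m
From the inner boundary to the cellular glass/fibreglass batt interface, ΣR_partial = 2.151 m·K/W.
T_interface = T_in − Q'·ΣR_partial = 119 °C − (29.83)(2.151) = 54.8 °C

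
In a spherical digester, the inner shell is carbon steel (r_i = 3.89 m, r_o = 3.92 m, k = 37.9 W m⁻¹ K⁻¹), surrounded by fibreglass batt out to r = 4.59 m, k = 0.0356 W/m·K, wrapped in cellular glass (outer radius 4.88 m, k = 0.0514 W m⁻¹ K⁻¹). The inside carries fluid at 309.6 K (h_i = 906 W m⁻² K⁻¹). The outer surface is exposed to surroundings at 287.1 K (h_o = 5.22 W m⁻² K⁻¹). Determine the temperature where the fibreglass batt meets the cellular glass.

Treat each layer as a resistance in series:
  R_conv,in = 1/(4πr²h) = 1/(4π·3.89²·906) = 5.804×10^-6 K/W
  R_carbon steel = (1/3.89 − 1/3.92)/(4πk) = 0.001967/(4π·37.9) = 4.131×10^-6 K/W
  R_fibreglass batt = (1/3.92 − 1/4.59)/(4πk) = 0.03724/(4π·0.0356) = 0.08324 K/W
  R_cellular glass = (1/4.59 − 1/4.88)/(4πk) = 0.01295/(4π·0.0514) = 0.02004 K/W
  R_conv,out = 1/(4πr²h) = 1/(4π·4.88²·5.22) = 6.401×10^-4 K/W
ΣR = 5.804×10^-6 + 4.131×10^-6 + 0.08324 + 0.02004 + 6.401×10^-4 = 0.1039 K/W
Q = ΔT/ΣR = (309.6 K − 287.1 K)/0.1039 = 216.6 W
From the inner boundary to the fibreglass batt/cellular glass interface, ΣR_partial = 0.08325 K/W.
T_interface = T_in − Q·ΣR_partial = 309.6 K − (216.6)(0.08325) = 291.6 K

T = 291.6 K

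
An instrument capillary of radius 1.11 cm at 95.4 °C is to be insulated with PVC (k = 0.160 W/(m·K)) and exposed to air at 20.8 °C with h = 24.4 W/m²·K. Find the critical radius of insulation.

r_cr = 0.656 cm

For a cylinder, r_cr = k_ins/h = 0.160/24.4 = 0.00656 m = 0.656 cm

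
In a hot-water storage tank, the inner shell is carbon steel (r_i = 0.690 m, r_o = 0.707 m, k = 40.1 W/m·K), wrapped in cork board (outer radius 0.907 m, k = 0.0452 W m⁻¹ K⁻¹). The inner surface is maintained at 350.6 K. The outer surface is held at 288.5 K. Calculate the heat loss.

Q = 113 W

Series thermal resistances, inner to outer:
  R_carbon steel = (1/0.690 − 1/0.707)/(4πk) = 0.03485/(4π·40.1) = 6.916×10^-5 K/W
  R_cork board = (1/0.707 − 1/0.907)/(4πk) = 0.3119/(4π·0.0452) = 0.5491 K/W
ΣR = 6.916×10^-5 + 0.5491 = 0.5492 K/W
Q = ΔT/ΣR = (350.6 K − 288.5 K)/0.5492 = 113 W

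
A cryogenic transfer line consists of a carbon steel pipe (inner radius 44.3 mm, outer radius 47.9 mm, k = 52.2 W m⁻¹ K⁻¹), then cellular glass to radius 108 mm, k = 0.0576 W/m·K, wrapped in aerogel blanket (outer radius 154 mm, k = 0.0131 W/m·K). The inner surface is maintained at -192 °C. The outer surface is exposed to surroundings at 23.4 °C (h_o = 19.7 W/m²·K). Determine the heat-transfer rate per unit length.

Resistance network (inner→outer):
  R'_carbon steel = ln(0.0479/0.0443)/(2πk) = 0.07813/(2π·52.2) = 2.382×10^-4 m·K/W
  R'_cellular glass = ln(0.108/0.0479)/(2πk) = 0.8130/(2π·0.0576) = 2.246 m·K/W
  R'_aerogel blanket = ln(0.154/0.108)/(2πk) = 0.3548/(2π·0.0131) = 4.311 m·K/W
  R'_conv,out = 1/(2πr h) = 1/(2π·0.154·19.7) = 0.05246 m·K/W
ΣR = 2.382×10^-4 + 2.246 + 4.311 + 0.05246 = 6.610 m·K/W
Q' = ΔT/ΣR = (-192 °C − 23.4 °C)/6.610 = -32.6 W/m
(Negative Q' ⇒ heat flows inward; heat gain = 32.6 W/m.)

Q' = 32.6 W/m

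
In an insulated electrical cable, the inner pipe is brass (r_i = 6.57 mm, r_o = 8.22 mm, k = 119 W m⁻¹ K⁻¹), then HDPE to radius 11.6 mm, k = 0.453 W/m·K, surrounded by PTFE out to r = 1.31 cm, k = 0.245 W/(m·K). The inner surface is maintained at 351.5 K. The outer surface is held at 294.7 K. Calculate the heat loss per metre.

Q' = 284 W/m

Treat each layer as a resistance in series:
  R'_brass = ln(0.00822/0.00657)/(2πk) = 0.2241/(2π·119) = 2.997×10^-4 m·K/W
  R'_HDPE = ln(0.0116/0.00822)/(2πk) = 0.3444/(2π·0.453) = 0.1210 m·K/W
  R'_PTFE = ln(0.0131/0.0116)/(2πk) = 0.1216/(2π·0.245) = 0.07900 m·K/W
ΣR = 2.997×10^-4 + 0.1210 + 0.07900 = 0.2003 m·K/W
Q' = ΔT/ΣR = (351.5 K − 294.7 K)/0.2003 = 284 W/m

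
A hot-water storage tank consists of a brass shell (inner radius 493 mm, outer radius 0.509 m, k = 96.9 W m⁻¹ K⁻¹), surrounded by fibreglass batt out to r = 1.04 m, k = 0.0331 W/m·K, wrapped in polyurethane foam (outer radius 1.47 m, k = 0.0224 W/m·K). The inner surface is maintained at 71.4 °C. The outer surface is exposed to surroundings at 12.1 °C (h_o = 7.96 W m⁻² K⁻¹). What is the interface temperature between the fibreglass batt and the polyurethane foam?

Treat each layer as a resistance in series:
  R_brass = (1/0.493 − 1/0.509)/(4πk) = 0.06376/(4π·96.9) = 5.236×10^-5 K/W
  R_fibreglass batt = (1/0.509 − 1/1.04)/(4πk) = 1.003/(4π·0.0331) = 2.412 K/W
  R_polyurethane foam = (1/1.04 − 1/1.47)/(4πk) = 0.2813/(4π·0.0224) = 0.9992 K/W
  R_conv,out = 1/(4πr²h) = 1/(4π·1.47²·7.96) = 0.004626 K/W
ΣR = 5.236×10^-5 + 2.412 + 0.9992 + 0.004626 = 3.416 K/W
Q = ΔT/ΣR = (71.4 °C − 12.1 °C)/3.416 = 17.36 W
From the inner boundary to the fibreglass batt/polyurethane foam interface, ΣR_partial = 2.412 K/W.
T_interface = T_in − Q·ΣR_partial = 71.4 °C − (17.36)(2.412) = 29.5 °C

T = 29.5 °C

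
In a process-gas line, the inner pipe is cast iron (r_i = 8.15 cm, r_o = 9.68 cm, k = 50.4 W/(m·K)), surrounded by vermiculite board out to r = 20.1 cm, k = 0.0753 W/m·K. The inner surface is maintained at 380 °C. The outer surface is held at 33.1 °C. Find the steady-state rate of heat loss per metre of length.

Series thermal resistances, inner to outer:
  R'_cast iron = ln(0.0968/0.0815)/(2πk) = 0.1720/(2π·50.4) = 5.433×10^-4 m·K/W
  R'_vermiculite board = ln(0.201/0.0968)/(2πk) = 0.7307/(2π·0.0753) = 1.544 m·K/W
ΣR = 5.433×10^-4 + 1.544 = 1.545 m·K/W
Q' = ΔT/ΣR = (380 °C − 33.1 °C)/1.545 = 225 W/m

Q' = 225 W/m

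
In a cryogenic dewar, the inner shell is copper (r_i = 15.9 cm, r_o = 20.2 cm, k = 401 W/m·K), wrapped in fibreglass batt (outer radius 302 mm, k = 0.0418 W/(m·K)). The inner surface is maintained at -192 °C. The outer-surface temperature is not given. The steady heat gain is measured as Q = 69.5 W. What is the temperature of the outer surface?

T_out = 24.9 °C

Sum the resistances:
  R_copper = (1/0.159 − 1/0.202)/(4πk) = 1.339/(4π·401) = 2.657×10^-4 K/W
  R_fibreglass batt = (1/0.202 − 1/0.302)/(4πk) = 1.639/(4π·0.0418) = 3.121 K/W
ΣR = 3.121 K/W
ΔT = Q·ΣR = 69.5 × 3.121 = 216.9 K
Heat flows inward, so T_out = T_in + ΔT = -192 + 216.9 = 24.9 °C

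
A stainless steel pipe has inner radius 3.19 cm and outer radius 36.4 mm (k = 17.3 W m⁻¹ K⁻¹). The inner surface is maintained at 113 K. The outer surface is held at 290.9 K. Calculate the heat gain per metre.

Q' = 2πk·ΔT/ln(r₂/r₁) = 2π × 17.3 × 177.9 / ln(0.0364/0.0319) = 1.47×10^5 W/m

Q' = 147 kW/m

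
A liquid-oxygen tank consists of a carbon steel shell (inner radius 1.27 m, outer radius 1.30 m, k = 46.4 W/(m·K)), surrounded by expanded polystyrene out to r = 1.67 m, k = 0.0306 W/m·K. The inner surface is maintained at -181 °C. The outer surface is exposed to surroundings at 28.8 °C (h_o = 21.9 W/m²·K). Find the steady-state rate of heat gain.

Resistance network (inner→outer):
  R_carbon steel = (1/1.27 − 1/1.30)/(4πk) = 0.01817/(4π·46.4) = 3.116×10^-5 K/W
  R_expanded polystyrene = (1/1.30 − 1/1.67)/(4πk) = 0.1704/(4π·0.0306) = 0.4432 K/W
  R_conv,out = 1/(4πr²h) = 1/(4π·1.67²·21.9) = 0.001303 K/W
ΣR = 3.116×10^-5 + 0.4432 + 0.001303 = 0.4445 K/W
Q = ΔT/ΣR = (-181 °C − 28.8 °C)/0.4445 = -472 W
(Negative Q ⇒ heat flows inward; heat gain = 472 W.)

Q = 472 W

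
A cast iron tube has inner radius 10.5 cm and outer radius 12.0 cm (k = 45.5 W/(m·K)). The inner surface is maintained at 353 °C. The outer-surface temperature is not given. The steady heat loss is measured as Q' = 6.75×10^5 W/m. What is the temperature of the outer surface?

Sum the resistances:
  R'_cast iron = ln(0.120/0.105)/(2πk) = 0.1335/(2π·45.5) = 4.671×10^-4 m·K/W
ΣR = 4.671×10^-4 m·K/W
ΔT = Q'·ΣR = 6.75×10^5 × 4.671×10^-4 = 315.3 K
Heat flows outward, so T_out = T_in − ΔT = 353 − 315.3 = 37.7 °C

T_out = 37.7 °C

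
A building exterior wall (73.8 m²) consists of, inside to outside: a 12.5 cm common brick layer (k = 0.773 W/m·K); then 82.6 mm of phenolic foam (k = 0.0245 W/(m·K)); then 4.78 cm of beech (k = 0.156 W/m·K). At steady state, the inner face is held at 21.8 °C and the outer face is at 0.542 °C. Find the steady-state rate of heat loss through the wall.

Q = 409 W

Series thermal resistances, inner to outer:
  R_common brick = L/(kA) = 0.125/(0.773·73.8) = 0.002191 K/W
  R_phenolic foam = L/(kA) = 0.0826/(0.0245·73.8) = 0.04568 K/W
  R_beech = L/(kA) = 0.0478/(0.156·73.8) = 0.004152 K/W
ΣR = 0.002191 + 0.04568 + 0.004152 = 0.05202 K/W
Q = ΔT/ΣR = (21.8 °C − 0.542 °C)/0.05202 = 409 W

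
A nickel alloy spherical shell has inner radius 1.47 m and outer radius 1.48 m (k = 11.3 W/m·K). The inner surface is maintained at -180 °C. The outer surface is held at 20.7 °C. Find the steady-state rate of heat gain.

Q = 4πk·ΔT/(1/r₁ − 1/r₂) = 4π × 11.3 × 200.7 / (1/1.47 − 1/1.48) = 6.20×10^6 W

Q = 6200 kW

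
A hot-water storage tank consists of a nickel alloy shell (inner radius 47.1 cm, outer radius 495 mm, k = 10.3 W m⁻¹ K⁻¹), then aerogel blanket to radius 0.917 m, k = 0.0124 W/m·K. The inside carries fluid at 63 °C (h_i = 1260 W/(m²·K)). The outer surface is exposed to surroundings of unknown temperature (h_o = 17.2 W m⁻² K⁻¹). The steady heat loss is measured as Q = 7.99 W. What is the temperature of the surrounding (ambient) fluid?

Sum the resistances:
  R_conv,in = 1/(4πr²h) = 1/(4π·0.471²·1260) = 2.847×10^-4 K/W
  R_nickel alloy = (1/0.471 − 1/0.495)/(4πk) = 0.1029/(4π·10.3) = 7.953×10^-4 K/W
  R_aerogel blanket = (1/0.495 − 1/0.917)/(4πk) = 0.9297/(4π·0.0124) = 5.966 K/W
  R_conv,out = 1/(4πr²h) = 1/(4π·0.917²·17.2) = 0.005502 K/W
ΣR = 5.973 K/W
ΔT = Q·ΣR = 7.99 × 5.973 = 47.72 K
Heat flows outward, so T_out = T_in − ΔT = 63 − 47.72 = 15.3 °C

T_out = 15.3 °C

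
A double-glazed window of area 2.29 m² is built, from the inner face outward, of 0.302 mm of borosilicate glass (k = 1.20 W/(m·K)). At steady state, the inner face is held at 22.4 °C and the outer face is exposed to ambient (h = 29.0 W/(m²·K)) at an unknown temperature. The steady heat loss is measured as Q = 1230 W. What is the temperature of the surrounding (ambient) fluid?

T_out = 3.74 °C

Sum the resistances:
  R_borosilicate glass = L/(kA) = 3.02×10^-4/(1.20·2.29) = 1.099×10^-4 K/W
  R_conv,out = 1/(hA) = 1/(29.0·2.29) = 0.01506 K/W
ΣR = 0.01517 K/W
ΔT = Q·ΣR = 1230 × 0.01517 = 18.66 K
Heat flows outward, so T_out = T_in − ΔT = 22.4 − 18.66 = 3.74 °C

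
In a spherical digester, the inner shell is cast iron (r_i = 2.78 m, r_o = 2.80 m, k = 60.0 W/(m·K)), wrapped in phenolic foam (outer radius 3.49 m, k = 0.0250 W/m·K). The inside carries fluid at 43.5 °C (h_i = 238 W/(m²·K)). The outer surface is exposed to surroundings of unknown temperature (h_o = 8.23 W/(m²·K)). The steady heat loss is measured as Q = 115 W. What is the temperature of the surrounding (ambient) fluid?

Sum the resistances:
  R_conv,in = 1/(4πr²h) = 1/(4π·2.78²·238) = 4.326×10^-5 K/W
  R_cast iron = (1/2.78 − 1/2.80)/(4πk) = 0.002569/(4π·60.0) = 3.408×10^-6 K/W
  R_phenolic foam = (1/2.80 − 1/3.49)/(4πk) = 0.07061/(4π·0.0250) = 0.2248 K/W
  R_conv,out = 1/(4πr²h) = 1/(4π·3.49²·8.23) = 7.939×10^-4 K/W
ΣR = 0.2256 K/W
ΔT = Q·ΣR = 115 × 0.2256 = 25.94 K
Heat flows outward, so T_out = T_in − ΔT = 43.5 − 25.94 = 17.6 °C

T_out = 17.6 °C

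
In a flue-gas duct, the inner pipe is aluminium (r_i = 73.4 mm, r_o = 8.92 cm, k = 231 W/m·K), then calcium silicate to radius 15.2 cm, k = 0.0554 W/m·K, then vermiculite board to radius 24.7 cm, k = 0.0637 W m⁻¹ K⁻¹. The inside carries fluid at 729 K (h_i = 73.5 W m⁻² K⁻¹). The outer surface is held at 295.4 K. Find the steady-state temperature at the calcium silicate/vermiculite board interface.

T = 485 K

Treat each layer as a resistance in series:
  R'_conv,in = 1/(2πr h) = 1/(2π·0.0734·73.5) = 0.02950 m·K/W
  R'_aluminium = ln(0.0892/0.0734)/(2πk) = 0.1950/(2π·231) = 1.343×10^-4 m·K/W
  R'_calcium silicate = ln(0.152/0.0892)/(2πk) = 0.5330/(2π·0.0554) = 1.531 m·K/W
  R'_vermiculite board = ln(0.247/0.152)/(2πk) = 0.4855/(2π·0.0637) = 1.213 m·K/W
ΣR = 0.02950 + 1.343×10^-4 + 1.531 + 1.213 = 2.774 m·K/W
Q' = ΔT/ΣR = (729 K − 295.4 K)/2.774 = 156.3 W/m
From the inner boundary to the calcium silicate/vermiculite board interface, ΣR_partial = 1.561 m·K/W.
T_interface = T_in − Q'·ΣR_partial = 729 K − (156.3)(1.561) = 485 K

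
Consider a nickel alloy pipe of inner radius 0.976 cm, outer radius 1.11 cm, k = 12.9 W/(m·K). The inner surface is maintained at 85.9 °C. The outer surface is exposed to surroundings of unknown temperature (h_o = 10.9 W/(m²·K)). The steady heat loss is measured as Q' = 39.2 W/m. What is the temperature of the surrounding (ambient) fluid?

T_out = 34.3 °C

Series resistances:
  R'_nickel alloy = ln(0.0111/0.00976)/(2πk) = 0.1287/(2π·12.9) = 0.001587 m·K/W
  R'_conv,out = 1/(2πr h) = 1/(2π·0.0111·10.9) = 1.315 m·K/W
ΣR = 1.317 m·K/W
ΔT = Q'·ΣR = 39.2 × 1.317 = 51.63 K
Heat flows outward, so T_out = T_in − ΔT = 85.9 − 51.63 = 34.3 °C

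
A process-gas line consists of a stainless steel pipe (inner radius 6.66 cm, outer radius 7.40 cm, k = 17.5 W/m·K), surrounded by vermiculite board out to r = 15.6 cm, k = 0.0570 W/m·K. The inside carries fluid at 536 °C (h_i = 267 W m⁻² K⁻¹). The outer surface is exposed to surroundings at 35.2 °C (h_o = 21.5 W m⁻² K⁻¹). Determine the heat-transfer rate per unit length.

Q' = 234 W/m

Resistance network (inner→outer):
  R'_conv,in = 1/(2πr h) = 1/(2π·0.0666·267) = 0.008950 m·K/W
  R'_stainless steel = ln(0.0740/0.0666)/(2πk) = 0.1054/(2π·17.5) = 9.582×10^-4 m·K/W
  R'_vermiculite board = ln(0.156/0.0740)/(2πk) = 0.7458/(2π·0.0570) = 2.082 m·K/W
  R'_conv,out = 1/(2πr h) = 1/(2π·0.156·21.5) = 0.04745 m·K/W
ΣR = 0.008950 + 9.582×10^-4 + 2.082 + 0.04745 = 2.139 m·K/W
Q' = ΔT/ΣR = (536 °C − 35.2 °C)/2.139 = 234 W/m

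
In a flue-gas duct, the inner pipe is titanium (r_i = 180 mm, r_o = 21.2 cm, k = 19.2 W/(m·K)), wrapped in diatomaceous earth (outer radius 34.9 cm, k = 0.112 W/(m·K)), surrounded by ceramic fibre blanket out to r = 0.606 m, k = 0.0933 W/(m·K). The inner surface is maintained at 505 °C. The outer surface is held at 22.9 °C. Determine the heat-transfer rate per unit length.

Resistance network (inner→outer):
  R'_titanium = ln(0.212/0.180)/(2πk) = 0.1636/(2π·19.2) = 0.001356 m·K/W
  R'_diatomaceous earth = ln(0.349/0.212)/(2πk) = 0.4985/(2π·0.112) = 0.7084 m·K/W
  R'_ceramic fibre blanket = ln(0.606/0.349)/(2πk) = 0.5518/(2π·0.0933) = 0.9413 m·K/W
ΣR = 0.001356 + 0.7084 + 0.9413 = 1.651 m·K/W
Q' = ΔT/ΣR = (505 °C − 22.9 °C)/1.651 = 292 W/m

Q' = 292 W/m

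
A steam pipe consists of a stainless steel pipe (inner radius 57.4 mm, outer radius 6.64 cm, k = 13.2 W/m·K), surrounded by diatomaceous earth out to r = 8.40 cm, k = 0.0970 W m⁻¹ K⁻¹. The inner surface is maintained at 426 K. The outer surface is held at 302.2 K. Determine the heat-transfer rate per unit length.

Resistance network (inner→outer):
  R'_stainless steel = ln(0.0664/0.0574)/(2πk) = 0.1457/(2π·13.2) = 0.001756 m·K/W
  R'_diatomaceous earth = ln(0.0840/0.0664)/(2πk) = 0.2351/(2π·0.0970) = 0.3858 m·K/W
ΣR = 0.001756 + 0.3858 = 0.3876 m·K/W
Q' = ΔT/ΣR = (426 K − 302.2 K)/0.3876 = 319 W/m

Q' = 319 W/m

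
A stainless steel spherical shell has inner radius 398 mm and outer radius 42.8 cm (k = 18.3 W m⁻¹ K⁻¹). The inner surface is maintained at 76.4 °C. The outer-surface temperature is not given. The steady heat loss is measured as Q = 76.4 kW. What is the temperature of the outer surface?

T_out = 17.9 °C

Series resistances:
  R_stainless steel = (1/0.398 − 1/0.428)/(4πk) = 0.1761/(4π·18.3) = 7.658×10^-4 K/W
ΣR = 7.658×10^-4 K/W
ΔT = Q·ΣR = 76400 × 7.658×10^-4 = 58.51 K
Heat flows outward, so T_out = T_in − ΔT = 76.4 − 58.51 = 17.9 °C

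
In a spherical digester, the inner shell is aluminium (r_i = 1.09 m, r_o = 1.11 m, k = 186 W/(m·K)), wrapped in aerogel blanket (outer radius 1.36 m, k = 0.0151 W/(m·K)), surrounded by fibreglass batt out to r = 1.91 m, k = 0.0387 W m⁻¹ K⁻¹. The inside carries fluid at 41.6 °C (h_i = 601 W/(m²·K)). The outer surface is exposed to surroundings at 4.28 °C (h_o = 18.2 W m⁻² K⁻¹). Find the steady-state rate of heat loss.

Q = 28.5 W

Resistance network (inner→outer):
  R_conv,in = 1/(4πr²h) = 1/(4π·1.09²·601) = 1.114×10^-4 K/W
  R_aluminium = (1/1.09 − 1/1.11)/(4πk) = 0.01653/(4π·186) = 7.072×10^-6 K/W
  R_aerogel blanket = (1/1.11 − 1/1.36)/(4πk) = 0.1656/(4π·0.0151) = 0.8728 K/W
  R_fibreglass batt = (1/1.36 − 1/1.91)/(4πk) = 0.2117/(4π·0.0387) = 0.4354 K/W
  R_conv,out = 1/(4πr²h) = 1/(4π·1.91²·18.2) = 0.001199 K/W
ΣR = 1.114×10^-4 + 7.072×10^-6 + 0.8728 + 0.4354 + 0.001199 = 1.310 K/W
Q = ΔT/ΣR = (41.6 °C − 4.28 °C)/1.310 = 28.5 W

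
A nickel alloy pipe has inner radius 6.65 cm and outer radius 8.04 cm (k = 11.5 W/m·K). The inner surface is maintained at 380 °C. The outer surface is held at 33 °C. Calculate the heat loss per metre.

Q' = 1.32×10^5 W/m

Q' = 2πk·ΔT/ln(r₂/r₁) = 2π × 11.5 × 347 / ln(0.0804/0.0665) = 1.32×10^5 W/m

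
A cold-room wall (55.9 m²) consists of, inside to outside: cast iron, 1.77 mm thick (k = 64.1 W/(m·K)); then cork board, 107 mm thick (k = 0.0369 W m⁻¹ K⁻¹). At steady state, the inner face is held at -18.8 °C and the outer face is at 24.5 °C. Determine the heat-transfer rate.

Q = 835 W

Resistance network (inner→outer):
  R_cast iron = L/(kA) = 0.00177/(64.1·55.9) = 4.940×10^-7 K/W
  R_cork board = L/(kA) = 0.107/(0.0369·55.9) = 0.05187 K/W
ΣR = 4.940×10^-7 + 0.05187 = 0.05187 K/W
Q = ΔT/ΣR = (-18.8 °C − 24.5 °C)/0.05187 = -835 W
(Negative Q ⇒ heat flows inward; heat gain = 835 W.)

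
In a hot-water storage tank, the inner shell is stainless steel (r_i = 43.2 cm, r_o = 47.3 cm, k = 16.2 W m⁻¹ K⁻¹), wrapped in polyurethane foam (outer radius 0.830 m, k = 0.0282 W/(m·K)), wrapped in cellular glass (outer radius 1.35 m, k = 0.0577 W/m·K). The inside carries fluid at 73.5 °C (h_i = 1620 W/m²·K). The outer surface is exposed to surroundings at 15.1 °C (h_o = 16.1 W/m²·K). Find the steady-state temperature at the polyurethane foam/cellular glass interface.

Resistance network (inner→outer):
  R_conv,in = 1/(4πr²h) = 1/(4π·0.432²·1620) = 2.632×10^-4 K/W
  R_stainless steel = (1/0.432 − 1/0.473)/(4πk) = 0.2006/(4π·16.2) = 9.856×10^-4 K/W
  R_polyurethane foam = (1/0.473 − 1/0.830)/(4πk) = 0.9093/(4π·0.0282) = 2.566 K/W
  R_cellular glass = (1/0.830 − 1/1.35)/(4πk) = 0.4641/(4π·0.0577) = 0.6400 K/W
  R_conv,out = 1/(4πr²h) = 1/(4π·1.35²·16.1) = 0.002712 K/W
ΣR = 2.632×10^-4 + 9.856×10^-4 + 2.566 + 0.6400 + 0.002712 = 3.210 K/W
Q = ΔT/ΣR = (73.5 °C − 15.1 °C)/3.210 = 18.19 W
From the inner boundary to the polyurethane foam/cellular glass interface, ΣR_partial = 2.567 K/W.
T_interface = T_in − Q·ΣR_partial = 73.5 °C − (18.19)(2.567) = 26.8 °C

T = 26.8 °C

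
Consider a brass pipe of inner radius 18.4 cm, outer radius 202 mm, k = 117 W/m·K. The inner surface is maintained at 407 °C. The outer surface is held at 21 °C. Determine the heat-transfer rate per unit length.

Q' = 3040 kW/m

Q' = 2πk·ΔT/ln(r₂/r₁) = 2π × 117 × 386 / ln(0.202/0.184) = 3.04×10^6 W/m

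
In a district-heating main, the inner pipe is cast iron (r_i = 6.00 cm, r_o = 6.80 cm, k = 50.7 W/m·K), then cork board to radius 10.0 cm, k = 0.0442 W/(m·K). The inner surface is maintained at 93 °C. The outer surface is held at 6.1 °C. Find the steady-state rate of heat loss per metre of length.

Series thermal resistances, inner to outer:
  R'_cast iron = ln(0.0680/0.0600)/(2πk) = 0.1252/(2π·50.7) = 3.929×10^-4 m·K/W
  R'_cork board = ln(0.100/0.0680)/(2πk) = 0.3857/(2π·0.0442) = 1.389 m·K/W
ΣR = 3.929×10^-4 + 1.389 = 1.389 m·K/W
Q' = ΔT/ΣR = (93 °C − 6.1 °C)/1.389 = 62.6 W/m

Q' = 62.6 W/m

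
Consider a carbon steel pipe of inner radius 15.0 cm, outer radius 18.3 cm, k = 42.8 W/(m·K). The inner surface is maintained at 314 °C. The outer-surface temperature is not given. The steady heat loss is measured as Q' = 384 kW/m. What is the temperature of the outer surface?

Sum the resistances:
  R'_carbon steel = ln(0.183/0.150)/(2πk) = 0.1989/(2π·42.8) = 7.394×10^-4 m·K/W
ΣR = 7.394×10^-4 m·K/W
ΔT = Q'·ΣR = 3.84×10^5 × 7.394×10^-4 = 283.9 K
Heat flows outward, so T_out = T_in − ΔT = 314 − 283.9 = 30.1 °C

T_out = 30.1 °C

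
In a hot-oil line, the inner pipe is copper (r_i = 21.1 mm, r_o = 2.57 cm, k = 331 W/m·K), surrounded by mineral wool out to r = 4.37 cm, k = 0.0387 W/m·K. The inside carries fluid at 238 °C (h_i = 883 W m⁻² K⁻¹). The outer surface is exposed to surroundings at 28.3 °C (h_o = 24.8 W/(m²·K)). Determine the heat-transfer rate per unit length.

Q' = 89.7 W/m

Series thermal resistances, inner to outer:
  R'_conv,in = 1/(2πr h) = 1/(2π·0.0211·883) = 0.008542 m·K/W
  R'_copper = ln(0.0257/0.0211)/(2πk) = 0.1972/(2π·331) = 9.483×10^-5 m·K/W
  R'_mineral wool = ln(0.0437/0.0257)/(2πk) = 0.5309/(2π·0.0387) = 2.183 m·K/W
  R'_conv,out = 1/(2πr h) = 1/(2π·0.0437·24.8) = 0.1469 m·K/W
ΣR = 0.008542 + 9.483×10^-5 + 2.183 + 0.1469 = 2.339 m·K/W
Q' = ΔT/ΣR = (238 °C − 28.3 °C)/2.339 = 89.7 W/m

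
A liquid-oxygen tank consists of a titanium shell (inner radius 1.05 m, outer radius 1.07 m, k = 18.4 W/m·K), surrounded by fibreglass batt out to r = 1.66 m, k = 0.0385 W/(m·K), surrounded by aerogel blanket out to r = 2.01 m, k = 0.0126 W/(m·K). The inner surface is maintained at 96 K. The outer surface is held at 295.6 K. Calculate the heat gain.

Q = 148 W

Treat each layer as a resistance in series:
  R_titanium = (1/1.05 − 1/1.07)/(4πk) = 0.01780/(4π·18.4) = 7.699×10^-5 K/W
  R_fibreglass batt = (1/1.07 − 1/1.66)/(4πk) = 0.3322/(4π·0.0385) = 0.6866 K/W
  R_aerogel blanket = (1/1.66 − 1/2.01)/(4πk) = 0.1049/(4π·0.0126) = 0.6625 K/W
ΣR = 7.699×10^-5 + 0.6866 + 0.6625 = 1.349 K/W
Q = ΔT/ΣR = (96 K − 295.6 K)/1.349 = -148 W
(Negative Q ⇒ heat flows inward; heat gain = 148 W.)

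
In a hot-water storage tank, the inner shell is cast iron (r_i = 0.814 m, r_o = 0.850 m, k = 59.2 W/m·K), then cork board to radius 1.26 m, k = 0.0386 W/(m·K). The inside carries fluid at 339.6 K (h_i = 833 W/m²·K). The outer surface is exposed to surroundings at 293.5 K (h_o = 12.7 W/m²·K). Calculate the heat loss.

Resistance network (inner→outer):
  R_conv,in = 1/(4πr²h) = 1/(4π·0.814²·833) = 1.442×10^-4 K/W
  R_cast iron = (1/0.814 − 1/0.850)/(4πk) = 0.05203/(4π·59.2) = 6.994×10^-5 K/W
  R_cork board = (1/0.850 − 1/1.26)/(4πk) = 0.3828/(4π·0.0386) = 0.7892 K/W
  R_conv,out = 1/(4πr²h) = 1/(4π·1.26²·12.7) = 0.003947 K/W
ΣR = 1.442×10^-4 + 6.994×10^-5 + 0.7892 + 0.003947 = 0.7934 K/W
Q = ΔT/ΣR = (339.6 K − 293.5 K)/0.7934 = 58.1 W

Q = 58.1 W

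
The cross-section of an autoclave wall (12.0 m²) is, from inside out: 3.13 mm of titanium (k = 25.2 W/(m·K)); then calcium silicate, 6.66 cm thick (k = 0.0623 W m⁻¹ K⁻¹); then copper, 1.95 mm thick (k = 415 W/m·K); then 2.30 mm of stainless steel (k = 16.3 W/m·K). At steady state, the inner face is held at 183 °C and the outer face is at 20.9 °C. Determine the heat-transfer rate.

Treat each layer as a resistance in series:
  R_titanium = L/(kA) = 0.00313/(25.2·12.0) = 1.035×10^-5 K/W
  R_calcium silicate = L/(kA) = 0.0666/(0.0623·12.0) = 0.08909 K/W
  R_copper = L/(kA) = 0.00195/(415·12.0) = 3.916×10^-7 K/W
  R_stainless steel = L/(kA) = 0.00230/(16.3·12.0) = 1.176×10^-5 K/W
ΣR = 1.035×10^-5 + 0.08909 + 3.916×10^-7 + 1.176×10^-5 = 0.08911 K/W
Q = ΔT/ΣR = (183 °C − 20.9 °C)/0.08911 = 1820 W

Q = 1820 W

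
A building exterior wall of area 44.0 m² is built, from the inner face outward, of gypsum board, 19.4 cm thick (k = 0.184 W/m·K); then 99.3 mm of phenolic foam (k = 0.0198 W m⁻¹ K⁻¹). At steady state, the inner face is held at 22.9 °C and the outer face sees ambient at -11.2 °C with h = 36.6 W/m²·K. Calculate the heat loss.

Treat each layer as a resistance in series:
  R_gypsum board = L/(kA) = 0.194/(0.184·44.0) = 0.02396 K/W
  R_phenolic foam = L/(kA) = 0.0993/(0.0198·44.0) = 0.1140 K/W
  R_conv,out = 1/(hA) = 1/(36.6·44.0) = 6.210×10^-4 K/W
ΣR = 0.02396 + 0.1140 + 6.210×10^-4 = 0.1386 K/W
Q = ΔT/ΣR = (22.9 °C − -11.2 °C)/0.1386 = 246 W

Q = 246 W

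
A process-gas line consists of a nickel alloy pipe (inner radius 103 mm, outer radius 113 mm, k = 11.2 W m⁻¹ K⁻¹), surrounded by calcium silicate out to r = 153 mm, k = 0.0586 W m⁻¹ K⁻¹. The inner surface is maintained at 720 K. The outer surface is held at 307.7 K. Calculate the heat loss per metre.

Q' = 500 W/m

Series thermal resistances, inner to outer:
  R'_nickel alloy = ln(0.113/0.103)/(2πk) = 0.09266/(2π·11.2) = 0.001317 m·K/W
  R'_calcium silicate = ln(0.153/0.113)/(2πk) = 0.3031/(2π·0.0586) = 0.8231 m·K/W
ΣR = 0.001317 + 0.8231 = 0.8244 m·K/W
Q' = ΔT/ΣR = (720 K − 307.7 K)/0.8244 = 500 W/m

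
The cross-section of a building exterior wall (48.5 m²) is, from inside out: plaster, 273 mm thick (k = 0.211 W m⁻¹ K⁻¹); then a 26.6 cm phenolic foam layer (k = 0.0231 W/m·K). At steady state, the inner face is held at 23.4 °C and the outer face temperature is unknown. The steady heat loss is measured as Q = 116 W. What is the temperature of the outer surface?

T_out = -7.24 °C

Series resistances:
  R_plaster = L/(kA) = 0.273/(0.211·48.5) = 0.02668 K/W
  R_phenolic foam = L/(kA) = 0.266/(0.0231·48.5) = 0.2374 K/W
ΣR = 0.2641 K/W
ΔT = Q·ΣR = 116 × 0.2641 = 30.64 K
Heat flows outward, so T_out = T_in − ΔT = 23.4 − 30.64 = -7.24 °C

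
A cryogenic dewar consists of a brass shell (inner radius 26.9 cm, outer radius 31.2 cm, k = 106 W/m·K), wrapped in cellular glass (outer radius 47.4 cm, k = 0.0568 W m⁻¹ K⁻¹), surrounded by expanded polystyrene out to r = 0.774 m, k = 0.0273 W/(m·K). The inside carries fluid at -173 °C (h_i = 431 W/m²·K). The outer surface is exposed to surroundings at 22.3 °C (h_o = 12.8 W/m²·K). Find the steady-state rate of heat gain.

Resistance network (inner→outer):
  R_conv,in = 1/(4πr²h) = 1/(4π·0.269²·431) = 0.002552 K/W
  R_brass = (1/0.269 − 1/0.312)/(4πk) = 0.5123/(4π·106) = 3.846×10^-4 K/W
  R_cellular glass = (1/0.312 − 1/0.474)/(4πk) = 1.095/(4π·0.0568) = 1.535 K/W
  R_expanded polystyrene = (1/0.474 − 1/0.774)/(4πk) = 0.8177/(4π·0.0273) = 2.384 K/W
  R_conv,out = 1/(4πr²h) = 1/(4π·0.774²·12.8) = 0.01038 K/W
ΣR = 0.002552 + 3.846×10^-4 + 1.535 + 2.384 + 0.01038 = 3.932 K/W
Q = ΔT/ΣR = (-173 °C − 22.3 °C)/3.932 = -49.7 W
(Negative Q ⇒ heat flows inward; heat gain = 49.7 W.)

Q = 49.7 W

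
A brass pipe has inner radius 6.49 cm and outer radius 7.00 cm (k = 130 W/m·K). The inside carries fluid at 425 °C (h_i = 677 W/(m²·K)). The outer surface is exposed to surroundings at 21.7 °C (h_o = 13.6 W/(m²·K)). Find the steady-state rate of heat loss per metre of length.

Treat each layer as a resistance in series:
  R'_conv,in = 1/(2πr h) = 1/(2π·0.0649·677) = 0.003622 m·K/W
  R'_brass = ln(0.0700/0.0649)/(2πk) = 0.07565/(2π·130) = 9.261×10^-5 m·K/W
  R'_conv,out = 1/(2πr h) = 1/(2π·0.0700·13.6) = 0.1672 m·K/W
ΣR = 0.003622 + 9.261×10^-5 + 0.1672 = 0.1709 m·K/W
Q' = ΔT/ΣR = (425 °C − 21.7 °C)/0.1709 = 2360 W/m

Q' = 2360 W/m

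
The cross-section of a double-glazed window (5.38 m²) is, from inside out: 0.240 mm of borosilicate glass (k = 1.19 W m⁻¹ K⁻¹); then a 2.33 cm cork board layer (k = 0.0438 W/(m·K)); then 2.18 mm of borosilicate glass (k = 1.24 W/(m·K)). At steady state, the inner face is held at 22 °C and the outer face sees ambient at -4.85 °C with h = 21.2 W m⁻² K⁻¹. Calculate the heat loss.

Treat each layer as a resistance in series:
  R_borosilicate glass = L/(kA) = 2.40×10^-4/(1.19·5.38) = 3.749×10^-5 K/W
  R_cork board = L/(kA) = 0.0233/(0.0438·5.38) = 0.09888 K/W
  R_borosilicate glass = L/(kA) = 0.00218/(1.24·5.38) = 3.268×10^-4 K/W
  R_conv,out = 1/(hA) = 1/(21.2·5.38) = 0.008768 K/W
ΣR = 3.749×10^-5 + 0.09888 + 3.268×10^-4 + 0.008768 = 0.1080 K/W
Q = ΔT/ΣR = (22 °C − -4.85 °C)/0.1080 = 249 W

Q = 249 W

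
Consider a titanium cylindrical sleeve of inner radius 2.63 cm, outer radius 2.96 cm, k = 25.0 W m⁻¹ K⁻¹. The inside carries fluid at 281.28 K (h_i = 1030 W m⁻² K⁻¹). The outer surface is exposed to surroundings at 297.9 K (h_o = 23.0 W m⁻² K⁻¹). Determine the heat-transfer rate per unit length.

Resistance network (inner→outer):
  R'_conv,in = 1/(2πr h) = 1/(2π·0.0263·1030) = 0.005875 m·K/W
  R'_titanium = ln(0.0296/0.0263)/(2πk) = 0.1182/(2π·25.0) = 7.525×10^-4 m·K/W
  R'_conv,out = 1/(2πr h) = 1/(2π·0.0296·23.0) = 0.2338 m·K/W
ΣR = 0.005875 + 7.525×10^-4 + 0.2338 = 0.2404 m·K/W
Q' = ΔT/ΣR = (281.28 K − 297.9 K)/0.2404 = -69.1 W/m
(Negative Q' ⇒ heat flows inward; heat gain = 69.1 W/m.)

Q' = 69.1 W/m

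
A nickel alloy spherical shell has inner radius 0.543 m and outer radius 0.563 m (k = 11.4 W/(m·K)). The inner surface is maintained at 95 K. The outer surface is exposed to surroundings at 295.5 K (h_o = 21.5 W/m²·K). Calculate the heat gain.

Q = 16.5 kW

Resistance network (inner→outer):
  R_nickel alloy = (1/0.543 − 1/0.563)/(4πk) = 0.06542/(4π·11.4) = 4.567×10^-4 K/W
  R_conv,out = 1/(4πr²h) = 1/(4π·0.563²·21.5) = 0.01168 K/W
ΣR = 4.567×10^-4 + 0.01168 = 0.01214 K/W
Q = ΔT/ΣR = (95 K − 295.5 K)/0.01214 = -16500 W
(Negative Q ⇒ heat flows inward; heat gain = 16500 W.)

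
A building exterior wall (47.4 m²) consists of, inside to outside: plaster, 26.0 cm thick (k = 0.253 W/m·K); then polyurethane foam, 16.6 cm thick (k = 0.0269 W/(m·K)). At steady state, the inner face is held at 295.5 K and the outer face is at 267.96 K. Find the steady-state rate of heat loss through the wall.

Series thermal resistances, inner to outer:
  R_plaster = L/(kA) = 0.260/(0.253·47.4) = 0.02168 K/W
  R_polyurethane foam = L/(kA) = 0.166/(0.0269·47.4) = 0.1302 K/W
ΣR = 0.02168 + 0.1302 = 0.1519 K/W
Q = ΔT/ΣR = (295.5 K − 267.96 K)/0.1519 = 181 W

Q = 181 W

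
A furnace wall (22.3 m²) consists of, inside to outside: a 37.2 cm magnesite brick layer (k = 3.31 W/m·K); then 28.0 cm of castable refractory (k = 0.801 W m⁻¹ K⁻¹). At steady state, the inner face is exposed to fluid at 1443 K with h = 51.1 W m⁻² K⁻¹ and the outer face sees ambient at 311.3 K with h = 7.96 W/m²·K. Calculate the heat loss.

Resistance network (inner→outer):
  R_conv,in = 1/(hA) = 1/(51.1·22.3) = 8.776×10^-4 K/W
  R_magnesite brick = L/(kA) = 0.372/(3.31·22.3) = 0.005040 K/W
  R_castable refractory = L/(kA) = 0.280/(0.801·22.3) = 0.01568 K/W
  R_conv,out = 1/(hA) = 1/(7.96·22.3) = 0.005634 K/W
ΣR = 8.776×10^-4 + 0.005040 + 0.01568 + 0.005634 = 0.02723 K/W
Q = ΔT/ΣR = (1443 K − 311.3 K)/0.02723 = 41600 W

Q = 41600 W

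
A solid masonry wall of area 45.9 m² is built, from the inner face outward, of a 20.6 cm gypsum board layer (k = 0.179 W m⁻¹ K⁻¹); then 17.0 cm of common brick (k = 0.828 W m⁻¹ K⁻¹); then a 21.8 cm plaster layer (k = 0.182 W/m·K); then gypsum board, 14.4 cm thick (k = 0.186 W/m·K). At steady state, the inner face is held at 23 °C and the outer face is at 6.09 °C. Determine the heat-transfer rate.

Series thermal resistances, inner to outer:
  R_gypsum board = L/(kA) = 0.206/(0.179·45.9) = 0.02507 K/W
  R_common brick = L/(kA) = 0.170/(0.828·45.9) = 0.004473 K/W
  R_plaster = L/(kA) = 0.218/(0.182·45.9) = 0.02610 K/W
  R_gypsum board = L/(kA) = 0.144/(0.186·45.9) = 0.01687 K/W
ΣR = 0.02507 + 0.004473 + 0.02610 + 0.01687 = 0.07251 K/W
Q = ΔT/ΣR = (23 °C − 6.09 °C)/0.07251 = 233 W

Q = 233 W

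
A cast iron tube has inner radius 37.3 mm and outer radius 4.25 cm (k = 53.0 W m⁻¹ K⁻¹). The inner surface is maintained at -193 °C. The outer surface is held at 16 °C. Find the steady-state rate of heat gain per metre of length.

Q' = 533 kW/m

Q' = 2πk·ΔT/ln(r₂/r₁) = 2π × 53.0 × 209 / ln(0.0425/0.0373) = 5.33×10^5 W/m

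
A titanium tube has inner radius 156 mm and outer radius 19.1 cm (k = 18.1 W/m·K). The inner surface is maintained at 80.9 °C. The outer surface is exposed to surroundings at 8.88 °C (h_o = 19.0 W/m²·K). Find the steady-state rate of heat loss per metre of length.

Q' = 1580 W/m

Resistance network (inner→outer):
  R'_titanium = ln(0.191/0.156)/(2πk) = 0.2024/(2π·18.1) = 0.001780 m·K/W
  R'_conv,out = 1/(2πr h) = 1/(2π·0.191·19.0) = 0.04386 m·K/W
ΣR = 0.001780 + 0.04386 = 0.04564 m·K/W
Q' = ΔT/ΣR = (80.9 °C − 8.88 °C)/0.04564 = 1580 W/m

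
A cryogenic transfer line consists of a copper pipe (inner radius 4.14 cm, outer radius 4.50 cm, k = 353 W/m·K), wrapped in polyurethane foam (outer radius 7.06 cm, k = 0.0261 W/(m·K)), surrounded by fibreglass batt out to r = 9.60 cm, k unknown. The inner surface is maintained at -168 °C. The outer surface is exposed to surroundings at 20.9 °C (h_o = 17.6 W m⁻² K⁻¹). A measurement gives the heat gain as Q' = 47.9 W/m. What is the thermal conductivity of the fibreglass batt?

ΣR = ΔT/Q' = |-168 − 20.9|/47.9 = 3.944 m·K/W
Known resistances:
  R'_copper = ln(0.0450/0.0414)/(2πk) = 0.08338/(2π·353) = 3.759×10^-5 m·K/W
  R'_polyurethane foam = ln(0.0706/0.0450)/(2πk) = 0.4504/(2π·0.0261) = 2.746 m·K/W
  R'_conv,out = 1/(2πr h) = 1/(2π·0.0960·17.6) = 0.09420 m·K/W
R_fibreglass batt = ΣR − ΣR_known = 3.944 − 2.840 = 1.104 m·K/W
ln(r₂/r₁)/(2πk) = 1.104 ⇒ k = 0.3073/(2π·1.104) = 0.0443 W/m·K

k = 0.0443 W/m·K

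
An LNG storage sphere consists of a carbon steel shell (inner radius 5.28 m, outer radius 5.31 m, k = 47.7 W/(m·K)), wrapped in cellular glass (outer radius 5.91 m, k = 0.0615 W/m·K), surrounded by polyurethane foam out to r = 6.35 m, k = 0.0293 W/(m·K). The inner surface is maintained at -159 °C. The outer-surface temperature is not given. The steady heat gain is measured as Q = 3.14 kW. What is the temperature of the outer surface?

T_out = 18.7 °C

Series resistances:
  R_carbon steel = (1/5.28 − 1/5.31)/(4πk) = 0.001070/(4π·47.7) = 1.785×10^-6 K/W
  R_cellular glass = (1/5.31 − 1/5.91)/(4πk) = 0.01912/(4π·0.0615) = 0.02474 K/W
  R_polyurethane foam = (1/5.91 − 1/6.35)/(4πk) = 0.01172/(4π·0.0293) = 0.03184 K/W
ΣR = 0.05658 K/W
ΔT = Q·ΣR = 3140 × 0.05658 = 177.7 K
Heat flows inward, so T_out = T_in + ΔT = -159 + 177.7 = 18.7 °C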